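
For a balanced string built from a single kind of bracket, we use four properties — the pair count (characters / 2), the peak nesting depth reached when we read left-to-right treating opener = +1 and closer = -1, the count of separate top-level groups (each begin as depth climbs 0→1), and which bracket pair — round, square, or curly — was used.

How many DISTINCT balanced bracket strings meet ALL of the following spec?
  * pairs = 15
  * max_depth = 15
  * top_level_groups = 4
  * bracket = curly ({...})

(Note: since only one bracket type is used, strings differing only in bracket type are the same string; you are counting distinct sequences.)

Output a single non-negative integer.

Spec: pairs=15 depth=15 groups=4
Count(depth <= 15) = 1188640
Count(depth <= 14) = 1188640
Count(depth == 15) = 1188640 - 1188640 = 0

Answer: 0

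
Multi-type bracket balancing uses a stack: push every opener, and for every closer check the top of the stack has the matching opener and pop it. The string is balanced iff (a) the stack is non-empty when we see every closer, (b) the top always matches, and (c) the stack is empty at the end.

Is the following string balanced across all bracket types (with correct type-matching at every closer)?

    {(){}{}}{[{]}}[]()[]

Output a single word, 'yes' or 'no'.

pos 0: push '{'; stack = {
pos 1: push '('; stack = {(
pos 2: ')' matches '('; pop; stack = {
pos 3: push '{'; stack = {{
pos 4: '}' matches '{'; pop; stack = {
pos 5: push '{'; stack = {{
pos 6: '}' matches '{'; pop; stack = {
pos 7: '}' matches '{'; pop; stack = (empty)
pos 8: push '{'; stack = {
pos 9: push '['; stack = {[
pos 10: push '{'; stack = {[{
pos 11: saw closer ']' but top of stack is '{' (expected '}') → INVALID
Verdict: type mismatch at position 11: ']' closes '{' → no

Answer: no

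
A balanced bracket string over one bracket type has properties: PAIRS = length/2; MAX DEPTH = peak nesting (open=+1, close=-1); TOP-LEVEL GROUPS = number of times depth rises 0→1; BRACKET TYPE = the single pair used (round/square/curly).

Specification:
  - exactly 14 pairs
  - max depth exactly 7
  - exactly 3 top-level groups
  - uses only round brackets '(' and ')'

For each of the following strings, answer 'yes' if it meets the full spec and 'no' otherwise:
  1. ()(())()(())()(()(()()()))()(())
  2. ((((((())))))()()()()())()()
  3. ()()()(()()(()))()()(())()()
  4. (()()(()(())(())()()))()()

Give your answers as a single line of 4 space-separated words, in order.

String 1 '()(())()(())()(()(()()()))()(())': depth seq [1 0 1 2 1 0 1 0 1 2 1 0 1 0 1 2 1 2 3 2 3 2 3 2 1 0 1 0 1 2 1 0]
  -> pairs=16 depth=3 groups=8 -> no
String 2 '((((((())))))()()()()())()()': depth seq [1 2 3 4 5 6 7 6 5 4 3 2 1 2 1 2 1 2 1 2 1 2 1 0 1 0 1 0]
  -> pairs=14 depth=7 groups=3 -> yes
String 3 '()()()(()()(()))()()(())()()': depth seq [1 0 1 0 1 0 1 2 1 2 1 2 3 2 1 0 1 0 1 0 1 2 1 0 1 0 1 0]
  -> pairs=14 depth=3 groups=9 -> no
String 4 '(()()(()(())(())()()))()()': depth seq [1 2 1 2 1 2 3 2 3 4 3 2 3 4 3 2 3 2 3 2 1 0 1 0 1 0]
  -> pairs=13 depth=4 groups=3 -> no

Answer: no yes no no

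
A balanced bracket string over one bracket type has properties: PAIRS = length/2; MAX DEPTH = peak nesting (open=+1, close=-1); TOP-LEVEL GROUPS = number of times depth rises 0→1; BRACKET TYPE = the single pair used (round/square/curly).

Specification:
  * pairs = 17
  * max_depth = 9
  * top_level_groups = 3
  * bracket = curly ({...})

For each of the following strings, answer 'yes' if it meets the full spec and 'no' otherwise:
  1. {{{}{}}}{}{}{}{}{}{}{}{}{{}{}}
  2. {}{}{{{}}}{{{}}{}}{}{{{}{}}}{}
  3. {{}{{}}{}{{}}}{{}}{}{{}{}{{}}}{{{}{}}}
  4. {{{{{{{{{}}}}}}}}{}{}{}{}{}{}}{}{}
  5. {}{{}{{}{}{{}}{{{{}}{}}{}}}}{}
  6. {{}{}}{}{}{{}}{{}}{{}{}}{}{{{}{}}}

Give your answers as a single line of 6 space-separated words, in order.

Answer: no no no yes no no

Derivation:
String 1 '{{{}{}}}{}{}{}{}{}{}{}{}{{}{}}': depth seq [1 2 3 2 3 2 1 0 1 0 1 0 1 0 1 0 1 0 1 0 1 0 1 0 1 2 1 2 1 0]
  -> pairs=15 depth=3 groups=10 -> no
String 2 '{}{}{{{}}}{{{}}{}}{}{{{}{}}}{}': depth seq [1 0 1 0 1 2 3 2 1 0 1 2 3 2 1 2 1 0 1 0 1 2 3 2 3 2 1 0 1 0]
  -> pairs=15 depth=3 groups=7 -> no
String 3 '{{}{{}}{}{{}}}{{}}{}{{}{}{{}}}{{{}{}}}': depth seq [1 2 1 2 3 2 1 2 1 2 3 2 1 0 1 2 1 0 1 0 1 2 1 2 1 2 3 2 1 0 1 2 3 2 3 2 1 0]
  -> pairs=19 depth=3 groups=5 -> no
String 4 '{{{{{{{{{}}}}}}}}{}{}{}{}{}{}}{}{}': depth seq [1 2 3 4 5 6 7 8 9 8 7 6 5 4 3 2 1 2 1 2 1 2 1 2 1 2 1 2 1 0 1 0 1 0]
  -> pairs=17 depth=9 groups=3 -> yes
String 5 '{}{{}{{}{}{{}}{{{{}}{}}{}}}}{}': depth seq [1 0 1 2 1 2 3 2 3 2 3 4 3 2 3 4 5 6 5 4 5 4 3 4 3 2 1 0 1 0]
  -> pairs=15 depth=6 groups=3 -> no
String 6 '{{}{}}{}{}{{}}{{}}{{}{}}{}{{{}{}}}': depth seq [1 2 1 2 1 0 1 0 1 0 1 2 1 0 1 2 1 0 1 2 1 2 1 0 1 0 1 2 3 2 3 2 1 0]
  -> pairs=17 depth=3 groups=8 -> no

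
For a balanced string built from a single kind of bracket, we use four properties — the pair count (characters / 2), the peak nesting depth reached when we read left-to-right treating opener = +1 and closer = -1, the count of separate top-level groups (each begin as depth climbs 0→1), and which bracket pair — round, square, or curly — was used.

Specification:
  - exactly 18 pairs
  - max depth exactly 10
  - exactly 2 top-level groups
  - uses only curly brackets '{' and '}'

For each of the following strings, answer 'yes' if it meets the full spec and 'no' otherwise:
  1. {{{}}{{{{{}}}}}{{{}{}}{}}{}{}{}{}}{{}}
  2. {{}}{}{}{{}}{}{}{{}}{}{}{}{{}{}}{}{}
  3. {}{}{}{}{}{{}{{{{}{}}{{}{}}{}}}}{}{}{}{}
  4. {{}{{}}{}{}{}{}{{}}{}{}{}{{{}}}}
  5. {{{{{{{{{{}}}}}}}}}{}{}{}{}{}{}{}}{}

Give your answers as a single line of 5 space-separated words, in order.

String 1 '{{{}}{{{{{}}}}}{{{}{}}{}}{}{}{}{}}{{}}': depth seq [1 2 3 2 1 2 3 4 5 6 5 4 3 2 1 2 3 4 3 4 3 2 3 2 1 2 1 2 1 2 1 2 1 0 1 2 1 0]
  -> pairs=19 depth=6 groups=2 -> no
String 2 '{{}}{}{}{{}}{}{}{{}}{}{}{}{{}{}}{}{}': depth seq [1 2 1 0 1 0 1 0 1 2 1 0 1 0 1 0 1 2 1 0 1 0 1 0 1 0 1 2 1 2 1 0 1 0 1 0]
  -> pairs=18 depth=2 groups=13 -> no
String 3 '{}{}{}{}{}{{}{{{{}{}}{{}{}}{}}}}{}{}{}{}': depth seq [1 0 1 0 1 0 1 0 1 0 1 2 1 2 3 4 5 4 5 4 3 4 5 4 5 4 3 4 3 2 1 0 1 0 1 0 1 0 1 0]
  -> pairs=20 depth=5 groups=10 -> no
String 4 '{{}{{}}{}{}{}{}{{}}{}{}{}{{{}}}}': depth seq [1 2 1 2 3 2 1 2 1 2 1 2 1 2 1 2 3 2 1 2 1 2 1 2 1 2 3 4 3 2 1 0]
  -> pairs=16 depth=4 groups=1 -> no
String 5 '{{{{{{{{{{}}}}}}}}}{}{}{}{}{}{}{}}{}': depth seq [1 2 3 4 5 6 7 8 9 10 9 8 7 6 5 4 3 2 1 2 1 2 1 2 1 2 1 2 1 2 1 2 1 0 1 0]
  -> pairs=18 depth=10 groups=2 -> yes

Answer: no no no no yes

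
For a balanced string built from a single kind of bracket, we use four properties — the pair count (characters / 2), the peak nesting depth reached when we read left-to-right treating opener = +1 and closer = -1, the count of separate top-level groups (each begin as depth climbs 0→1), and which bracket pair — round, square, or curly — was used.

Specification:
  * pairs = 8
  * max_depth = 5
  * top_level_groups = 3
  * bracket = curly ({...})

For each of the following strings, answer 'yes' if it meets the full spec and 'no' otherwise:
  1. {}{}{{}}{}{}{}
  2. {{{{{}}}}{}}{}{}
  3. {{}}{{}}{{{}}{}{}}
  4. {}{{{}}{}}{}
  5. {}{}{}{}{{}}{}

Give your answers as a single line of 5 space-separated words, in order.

Answer: no yes no no no

Derivation:
String 1 '{}{}{{}}{}{}{}': depth seq [1 0 1 0 1 2 1 0 1 0 1 0 1 0]
  -> pairs=7 depth=2 groups=6 -> no
String 2 '{{{{{}}}}{}}{}{}': depth seq [1 2 3 4 5 4 3 2 1 2 1 0 1 0 1 0]
  -> pairs=8 depth=5 groups=3 -> yes
String 3 '{{}}{{}}{{{}}{}{}}': depth seq [1 2 1 0 1 2 1 0 1 2 3 2 1 2 1 2 1 0]
  -> pairs=9 depth=3 groups=3 -> no
String 4 '{}{{{}}{}}{}': depth seq [1 0 1 2 3 2 1 2 1 0 1 0]
  -> pairs=6 depth=3 groups=3 -> no
String 5 '{}{}{}{}{{}}{}': depth seq [1 0 1 0 1 0 1 0 1 2 1 0 1 0]
  -> pairs=7 depth=2 groups=6 -> no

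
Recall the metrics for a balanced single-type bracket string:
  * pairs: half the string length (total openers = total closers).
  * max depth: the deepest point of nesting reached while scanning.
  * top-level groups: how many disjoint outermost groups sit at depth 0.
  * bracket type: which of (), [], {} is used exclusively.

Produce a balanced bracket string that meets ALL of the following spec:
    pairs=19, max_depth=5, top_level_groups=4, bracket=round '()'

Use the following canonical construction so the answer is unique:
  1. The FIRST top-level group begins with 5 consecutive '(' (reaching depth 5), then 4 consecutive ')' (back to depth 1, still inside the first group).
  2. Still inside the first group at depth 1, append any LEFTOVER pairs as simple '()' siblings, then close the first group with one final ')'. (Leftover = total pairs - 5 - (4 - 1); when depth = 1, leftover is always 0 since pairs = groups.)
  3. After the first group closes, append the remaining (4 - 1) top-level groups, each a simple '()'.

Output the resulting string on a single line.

Spec: pairs=19 depth=5 groups=4
Leftover pairs = 19 - 5 - (4-1) = 11
First group: deep chain of depth 5 + 11 sibling pairs
Remaining 3 groups: simple '()' each

Answer: ((((())))()()()()()()()()()()())()()()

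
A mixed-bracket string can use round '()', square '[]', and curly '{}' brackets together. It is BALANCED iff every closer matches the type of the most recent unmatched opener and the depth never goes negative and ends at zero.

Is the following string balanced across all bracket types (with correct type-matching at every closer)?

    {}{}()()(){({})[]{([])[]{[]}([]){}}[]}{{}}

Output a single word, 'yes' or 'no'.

pos 0: push '{'; stack = {
pos 1: '}' matches '{'; pop; stack = (empty)
pos 2: push '{'; stack = {
pos 3: '}' matches '{'; pop; stack = (empty)
pos 4: push '('; stack = (
pos 5: ')' matches '('; pop; stack = (empty)
pos 6: push '('; stack = (
pos 7: ')' matches '('; pop; stack = (empty)
pos 8: push '('; stack = (
pos 9: ')' matches '('; pop; stack = (empty)
pos 10: push '{'; stack = {
pos 11: push '('; stack = {(
pos 12: push '{'; stack = {({
pos 13: '}' matches '{'; pop; stack = {(
pos 14: ')' matches '('; pop; stack = {
pos 15: push '['; stack = {[
pos 16: ']' matches '['; pop; stack = {
pos 17: push '{'; stack = {{
pos 18: push '('; stack = {{(
pos 19: push '['; stack = {{([
pos 20: ']' matches '['; pop; stack = {{(
pos 21: ')' matches '('; pop; stack = {{
pos 22: push '['; stack = {{[
pos 23: ']' matches '['; pop; stack = {{
pos 24: push '{'; stack = {{{
pos 25: push '['; stack = {{{[
pos 26: ']' matches '['; pop; stack = {{{
pos 27: '}' matches '{'; pop; stack = {{
pos 28: push '('; stack = {{(
pos 29: push '['; stack = {{([
pos 30: ']' matches '['; pop; stack = {{(
pos 31: ')' matches '('; pop; stack = {{
pos 32: push '{'; stack = {{{
pos 33: '}' matches '{'; pop; stack = {{
pos 34: '}' matches '{'; pop; stack = {
pos 35: push '['; stack = {[
pos 36: ']' matches '['; pop; stack = {
pos 37: '}' matches '{'; pop; stack = (empty)
pos 38: push '{'; stack = {
pos 39: push '{'; stack = {{
pos 40: '}' matches '{'; pop; stack = {
pos 41: '}' matches '{'; pop; stack = (empty)
end: stack empty → VALID
Verdict: properly nested → yes

Answer: yes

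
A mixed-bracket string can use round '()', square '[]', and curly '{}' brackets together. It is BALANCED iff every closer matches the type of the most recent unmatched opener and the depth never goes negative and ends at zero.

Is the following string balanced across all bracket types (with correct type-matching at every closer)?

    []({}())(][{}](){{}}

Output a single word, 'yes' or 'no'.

pos 0: push '['; stack = [
pos 1: ']' matches '['; pop; stack = (empty)
pos 2: push '('; stack = (
pos 3: push '{'; stack = ({
pos 4: '}' matches '{'; pop; stack = (
pos 5: push '('; stack = ((
pos 6: ')' matches '('; pop; stack = (
pos 7: ')' matches '('; pop; stack = (empty)
pos 8: push '('; stack = (
pos 9: saw closer ']' but top of stack is '(' (expected ')') → INVALID
Verdict: type mismatch at position 9: ']' closes '(' → no

Answer: no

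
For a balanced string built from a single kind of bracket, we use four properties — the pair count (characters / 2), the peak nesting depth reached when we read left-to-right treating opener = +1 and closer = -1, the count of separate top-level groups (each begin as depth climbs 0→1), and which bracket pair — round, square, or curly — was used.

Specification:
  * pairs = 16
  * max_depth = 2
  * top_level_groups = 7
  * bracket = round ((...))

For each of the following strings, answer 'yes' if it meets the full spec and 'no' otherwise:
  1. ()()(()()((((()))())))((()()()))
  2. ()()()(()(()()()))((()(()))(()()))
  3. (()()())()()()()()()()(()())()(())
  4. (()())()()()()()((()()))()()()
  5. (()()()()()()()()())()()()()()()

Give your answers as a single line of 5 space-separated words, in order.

String 1 '()()(()()((((()))())))((()()()))': depth seq [1 0 1 0 1 2 1 2 1 2 3 4 5 6 5 4 3 4 3 2 1 0 1 2 3 2 3 2 3 2 1 0]
  -> pairs=16 depth=6 groups=4 -> no
String 2 '()()()(()(()()()))((()(()))(()()))': depth seq [1 0 1 0 1 0 1 2 1 2 3 2 3 2 3 2 1 0 1 2 3 2 3 4 3 2 1 2 3 2 3 2 1 0]
  -> pairs=17 depth=4 groups=5 -> no
String 3 '(()()())()()()()()()()(()())()(())': depth seq [1 2 1 2 1 2 1 0 1 0 1 0 1 0 1 0 1 0 1 0 1 0 1 2 1 2 1 0 1 0 1 2 1 0]
  -> pairs=17 depth=2 groups=11 -> no
String 4 '(()())()()()()()((()()))()()()': depth seq [1 2 1 2 1 0 1 0 1 0 1 0 1 0 1 0 1 2 3 2 3 2 1 0 1 0 1 0 1 0]
  -> pairs=15 depth=3 groups=10 -> no
String 5 '(()()()()()()()()())()()()()()()': depth seq [1 2 1 2 1 2 1 2 1 2 1 2 1 2 1 2 1 2 1 0 1 0 1 0 1 0 1 0 1 0 1 0]
  -> pairs=16 depth=2 groups=7 -> yes

Answer: no no no no yes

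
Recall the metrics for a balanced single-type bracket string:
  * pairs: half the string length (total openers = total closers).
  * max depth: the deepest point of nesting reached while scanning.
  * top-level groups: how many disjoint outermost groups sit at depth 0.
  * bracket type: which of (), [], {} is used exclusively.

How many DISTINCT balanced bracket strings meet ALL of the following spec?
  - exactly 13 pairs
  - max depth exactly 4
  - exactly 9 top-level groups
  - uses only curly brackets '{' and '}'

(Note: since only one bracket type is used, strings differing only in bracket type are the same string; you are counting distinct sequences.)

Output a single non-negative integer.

Answer: 117

Derivation:
Spec: pairs=13 depth=4 groups=9
Count(depth <= 4) = 1251
Count(depth <= 3) = 1134
Count(depth == 4) = 1251 - 1134 = 117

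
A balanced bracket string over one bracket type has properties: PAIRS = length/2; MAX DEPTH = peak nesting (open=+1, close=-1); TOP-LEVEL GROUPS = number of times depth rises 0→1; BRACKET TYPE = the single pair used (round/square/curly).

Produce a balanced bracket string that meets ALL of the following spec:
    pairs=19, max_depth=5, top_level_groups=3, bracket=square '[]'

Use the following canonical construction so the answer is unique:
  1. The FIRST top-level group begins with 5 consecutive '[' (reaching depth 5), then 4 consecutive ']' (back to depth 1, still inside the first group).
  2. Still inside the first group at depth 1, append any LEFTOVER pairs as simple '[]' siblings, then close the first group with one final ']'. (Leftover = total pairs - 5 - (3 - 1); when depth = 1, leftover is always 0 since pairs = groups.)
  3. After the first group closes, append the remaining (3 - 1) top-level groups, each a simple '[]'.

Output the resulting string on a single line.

Answer: [[[[[]]]][][][][][][][][][][][][]][][]

Derivation:
Spec: pairs=19 depth=5 groups=3
Leftover pairs = 19 - 5 - (3-1) = 12
First group: deep chain of depth 5 + 12 sibling pairs
Remaining 2 groups: simple '[]' each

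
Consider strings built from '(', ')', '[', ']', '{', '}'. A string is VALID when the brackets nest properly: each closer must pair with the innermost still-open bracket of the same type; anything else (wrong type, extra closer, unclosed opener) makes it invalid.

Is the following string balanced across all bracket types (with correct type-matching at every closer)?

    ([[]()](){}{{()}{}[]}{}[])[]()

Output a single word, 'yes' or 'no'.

Answer: yes

Derivation:
pos 0: push '('; stack = (
pos 1: push '['; stack = ([
pos 2: push '['; stack = ([[
pos 3: ']' matches '['; pop; stack = ([
pos 4: push '('; stack = ([(
pos 5: ')' matches '('; pop; stack = ([
pos 6: ']' matches '['; pop; stack = (
pos 7: push '('; stack = ((
pos 8: ')' matches '('; pop; stack = (
pos 9: push '{'; stack = ({
pos 10: '}' matches '{'; pop; stack = (
pos 11: push '{'; stack = ({
pos 12: push '{'; stack = ({{
pos 13: push '('; stack = ({{(
pos 14: ')' matches '('; pop; stack = ({{
pos 15: '}' matches '{'; pop; stack = ({
pos 16: push '{'; stack = ({{
pos 17: '}' matches '{'; pop; stack = ({
pos 18: push '['; stack = ({[
pos 19: ']' matches '['; pop; stack = ({
pos 20: '}' matches '{'; pop; stack = (
pos 21: push '{'; stack = ({
pos 22: '}' matches '{'; pop; stack = (
pos 23: push '['; stack = ([
pos 24: ']' matches '['; pop; stack = (
pos 25: ')' matches '('; pop; stack = (empty)
pos 26: push '['; stack = [
pos 27: ']' matches '['; pop; stack = (empty)
pos 28: push '('; stack = (
pos 29: ')' matches '('; pop; stack = (empty)
end: stack empty → VALID
Verdict: properly nested → yes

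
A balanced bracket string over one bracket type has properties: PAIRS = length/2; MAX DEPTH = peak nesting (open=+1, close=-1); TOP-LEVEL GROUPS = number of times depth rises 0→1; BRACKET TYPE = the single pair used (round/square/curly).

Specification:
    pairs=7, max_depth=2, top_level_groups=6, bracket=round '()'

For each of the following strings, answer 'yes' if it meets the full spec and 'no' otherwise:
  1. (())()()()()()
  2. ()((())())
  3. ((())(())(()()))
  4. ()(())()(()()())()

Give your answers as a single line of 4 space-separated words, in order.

String 1 '(())()()()()()': depth seq [1 2 1 0 1 0 1 0 1 0 1 0 1 0]
  -> pairs=7 depth=2 groups=6 -> yes
String 2 '()((())())': depth seq [1 0 1 2 3 2 1 2 1 0]
  -> pairs=5 depth=3 groups=2 -> no
String 3 '((())(())(()()))': depth seq [1 2 3 2 1 2 3 2 1 2 3 2 3 2 1 0]
  -> pairs=8 depth=3 groups=1 -> no
String 4 '()(())()(()()())()': depth seq [1 0 1 2 1 0 1 0 1 2 1 2 1 2 1 0 1 0]
  -> pairs=9 depth=2 groups=5 -> no

Answer: yes no no no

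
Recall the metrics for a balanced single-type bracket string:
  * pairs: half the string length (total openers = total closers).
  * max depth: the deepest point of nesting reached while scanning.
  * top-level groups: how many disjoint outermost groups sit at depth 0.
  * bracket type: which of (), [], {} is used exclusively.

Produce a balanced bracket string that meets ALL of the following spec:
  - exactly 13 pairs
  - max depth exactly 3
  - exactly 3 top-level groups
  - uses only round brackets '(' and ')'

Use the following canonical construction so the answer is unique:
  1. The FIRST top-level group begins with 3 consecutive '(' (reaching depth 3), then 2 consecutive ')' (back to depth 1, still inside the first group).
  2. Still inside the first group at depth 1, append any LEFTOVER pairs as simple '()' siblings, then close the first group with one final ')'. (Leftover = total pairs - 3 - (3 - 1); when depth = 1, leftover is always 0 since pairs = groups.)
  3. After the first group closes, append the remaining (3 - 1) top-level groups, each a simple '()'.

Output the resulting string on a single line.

Answer: ((())()()()()()()()())()()

Derivation:
Spec: pairs=13 depth=3 groups=3
Leftover pairs = 13 - 3 - (3-1) = 8
First group: deep chain of depth 3 + 8 sibling pairs
Remaining 2 groups: simple '()' each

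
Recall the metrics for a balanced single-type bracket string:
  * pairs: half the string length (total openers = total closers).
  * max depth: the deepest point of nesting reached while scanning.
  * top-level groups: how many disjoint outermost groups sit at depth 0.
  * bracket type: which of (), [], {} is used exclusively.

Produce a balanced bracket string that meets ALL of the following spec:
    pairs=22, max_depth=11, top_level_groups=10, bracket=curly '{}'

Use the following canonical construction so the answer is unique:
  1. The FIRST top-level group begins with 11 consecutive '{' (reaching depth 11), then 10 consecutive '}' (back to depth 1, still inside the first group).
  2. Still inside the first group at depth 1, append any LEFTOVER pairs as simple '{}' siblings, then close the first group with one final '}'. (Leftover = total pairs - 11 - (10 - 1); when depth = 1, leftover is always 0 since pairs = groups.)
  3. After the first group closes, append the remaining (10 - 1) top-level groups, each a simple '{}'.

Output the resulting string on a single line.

Answer: {{{{{{{{{{{}}}}}}}}}}{}{}}{}{}{}{}{}{}{}{}{}

Derivation:
Spec: pairs=22 depth=11 groups=10
Leftover pairs = 22 - 11 - (10-1) = 2
First group: deep chain of depth 11 + 2 sibling pairs
Remaining 9 groups: simple '{}' each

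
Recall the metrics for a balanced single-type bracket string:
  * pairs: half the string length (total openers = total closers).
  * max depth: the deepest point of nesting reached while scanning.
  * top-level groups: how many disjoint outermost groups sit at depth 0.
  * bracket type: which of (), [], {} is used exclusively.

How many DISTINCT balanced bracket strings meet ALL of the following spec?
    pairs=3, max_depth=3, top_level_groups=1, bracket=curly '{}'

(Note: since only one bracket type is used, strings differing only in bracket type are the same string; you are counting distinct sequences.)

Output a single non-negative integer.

Spec: pairs=3 depth=3 groups=1
Count(depth <= 3) = 2
Count(depth <= 2) = 1
Count(depth == 3) = 2 - 1 = 1

Answer: 1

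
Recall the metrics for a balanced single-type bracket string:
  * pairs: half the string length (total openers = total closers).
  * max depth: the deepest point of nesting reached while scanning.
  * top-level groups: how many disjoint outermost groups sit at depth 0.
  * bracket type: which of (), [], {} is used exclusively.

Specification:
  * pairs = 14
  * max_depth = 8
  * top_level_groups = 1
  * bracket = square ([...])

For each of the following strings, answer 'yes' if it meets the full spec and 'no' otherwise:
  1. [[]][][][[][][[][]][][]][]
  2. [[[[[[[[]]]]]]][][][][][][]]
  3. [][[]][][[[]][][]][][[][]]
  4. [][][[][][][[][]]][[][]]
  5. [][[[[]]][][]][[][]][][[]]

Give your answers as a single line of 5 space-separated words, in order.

String 1 '[[]][][][[][][[][]][][]][]': depth seq [1 2 1 0 1 0 1 0 1 2 1 2 1 2 3 2 3 2 1 2 1 2 1 0 1 0]
  -> pairs=13 depth=3 groups=5 -> no
String 2 '[[[[[[[[]]]]]]][][][][][][]]': depth seq [1 2 3 4 5 6 7 8 7 6 5 4 3 2 1 2 1 2 1 2 1 2 1 2 1 2 1 0]
  -> pairs=14 depth=8 groups=1 -> yes
String 3 '[][[]][][[[]][][]][][[][]]': depth seq [1 0 1 2 1 0 1 0 1 2 3 2 1 2 1 2 1 0 1 0 1 2 1 2 1 0]
  -> pairs=13 depth=3 groups=6 -> no
String 4 '[][][[][][][[][]]][[][]]': depth seq [1 0 1 0 1 2 1 2 1 2 1 2 3 2 3 2 1 0 1 2 1 2 1 0]
  -> pairs=12 depth=3 groups=4 -> no
String 5 '[][[[[]]][][]][[][]][][[]]': depth seq [1 0 1 2 3 4 3 2 1 2 1 2 1 0 1 2 1 2 1 0 1 0 1 2 1 0]
  -> pairs=13 depth=4 groups=5 -> no

Answer: no yes no no no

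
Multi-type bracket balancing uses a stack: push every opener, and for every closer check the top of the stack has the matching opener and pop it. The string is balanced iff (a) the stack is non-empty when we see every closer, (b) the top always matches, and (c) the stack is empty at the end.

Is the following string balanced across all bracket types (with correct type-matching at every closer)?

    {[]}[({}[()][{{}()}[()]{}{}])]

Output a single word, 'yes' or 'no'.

pos 0: push '{'; stack = {
pos 1: push '['; stack = {[
pos 2: ']' matches '['; pop; stack = {
pos 3: '}' matches '{'; pop; stack = (empty)
pos 4: push '['; stack = [
pos 5: push '('; stack = [(
pos 6: push '{'; stack = [({
pos 7: '}' matches '{'; pop; stack = [(
pos 8: push '['; stack = [([
pos 9: push '('; stack = [([(
pos 10: ')' matches '('; pop; stack = [([
pos 11: ']' matches '['; pop; stack = [(
pos 12: push '['; stack = [([
pos 13: push '{'; stack = [([{
pos 14: push '{'; stack = [([{{
pos 15: '}' matches '{'; pop; stack = [([{
pos 16: push '('; stack = [([{(
pos 17: ')' matches '('; pop; stack = [([{
pos 18: '}' matches '{'; pop; stack = [([
pos 19: push '['; stack = [([[
pos 20: push '('; stack = [([[(
pos 21: ')' matches '('; pop; stack = [([[
pos 22: ']' matches '['; pop; stack = [([
pos 23: push '{'; stack = [([{
pos 24: '}' matches '{'; pop; stack = [([
pos 25: push '{'; stack = [([{
pos 26: '}' matches '{'; pop; stack = [([
pos 27: ']' matches '['; pop; stack = [(
pos 28: ')' matches '('; pop; stack = [
pos 29: ']' matches '['; pop; stack = (empty)
end: stack empty → VALID
Verdict: properly nested → yes

Answer: yes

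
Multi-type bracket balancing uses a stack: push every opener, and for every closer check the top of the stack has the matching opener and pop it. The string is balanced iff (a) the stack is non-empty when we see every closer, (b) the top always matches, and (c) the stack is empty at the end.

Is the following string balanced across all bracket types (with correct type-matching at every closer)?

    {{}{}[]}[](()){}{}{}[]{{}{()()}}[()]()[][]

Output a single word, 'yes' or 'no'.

Answer: yes

Derivation:
pos 0: push '{'; stack = {
pos 1: push '{'; stack = {{
pos 2: '}' matches '{'; pop; stack = {
pos 3: push '{'; stack = {{
pos 4: '}' matches '{'; pop; stack = {
pos 5: push '['; stack = {[
pos 6: ']' matches '['; pop; stack = {
pos 7: '}' matches '{'; pop; stack = (empty)
pos 8: push '['; stack = [
pos 9: ']' matches '['; pop; stack = (empty)
pos 10: push '('; stack = (
pos 11: push '('; stack = ((
pos 12: ')' matches '('; pop; stack = (
pos 13: ')' matches '('; pop; stack = (empty)
pos 14: push '{'; stack = {
pos 15: '}' matches '{'; pop; stack = (empty)
pos 16: push '{'; stack = {
pos 17: '}' matches '{'; pop; stack = (empty)
pos 18: push '{'; stack = {
pos 19: '}' matches '{'; pop; stack = (empty)
pos 20: push '['; stack = [
pos 21: ']' matches '['; pop; stack = (empty)
pos 22: push '{'; stack = {
pos 23: push '{'; stack = {{
pos 24: '}' matches '{'; pop; stack = {
pos 25: push '{'; stack = {{
pos 26: push '('; stack = {{(
pos 27: ')' matches '('; pop; stack = {{
pos 28: push '('; stack = {{(
pos 29: ')' matches '('; pop; stack = {{
pos 30: '}' matches '{'; pop; stack = {
pos 31: '}' matches '{'; pop; stack = (empty)
pos 32: push '['; stack = [
pos 33: push '('; stack = [(
pos 34: ')' matches '('; pop; stack = [
pos 35: ']' matches '['; pop; stack = (empty)
pos 36: push '('; stack = (
pos 37: ')' matches '('; pop; stack = (empty)
pos 38: push '['; stack = [
pos 39: ']' matches '['; pop; stack = (empty)
pos 40: push '['; stack = [
pos 41: ']' matches '['; pop; stack = (empty)
end: stack empty → VALID
Verdict: properly nested → yes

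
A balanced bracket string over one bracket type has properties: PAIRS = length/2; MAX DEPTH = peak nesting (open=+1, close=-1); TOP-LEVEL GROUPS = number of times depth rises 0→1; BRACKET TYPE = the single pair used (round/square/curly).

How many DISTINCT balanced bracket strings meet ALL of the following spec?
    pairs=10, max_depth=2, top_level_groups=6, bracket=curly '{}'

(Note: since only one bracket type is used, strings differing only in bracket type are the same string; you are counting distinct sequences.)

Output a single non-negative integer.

Spec: pairs=10 depth=2 groups=6
Count(depth <= 2) = 126
Count(depth <= 1) = 0
Count(depth == 2) = 126 - 0 = 126

Answer: 126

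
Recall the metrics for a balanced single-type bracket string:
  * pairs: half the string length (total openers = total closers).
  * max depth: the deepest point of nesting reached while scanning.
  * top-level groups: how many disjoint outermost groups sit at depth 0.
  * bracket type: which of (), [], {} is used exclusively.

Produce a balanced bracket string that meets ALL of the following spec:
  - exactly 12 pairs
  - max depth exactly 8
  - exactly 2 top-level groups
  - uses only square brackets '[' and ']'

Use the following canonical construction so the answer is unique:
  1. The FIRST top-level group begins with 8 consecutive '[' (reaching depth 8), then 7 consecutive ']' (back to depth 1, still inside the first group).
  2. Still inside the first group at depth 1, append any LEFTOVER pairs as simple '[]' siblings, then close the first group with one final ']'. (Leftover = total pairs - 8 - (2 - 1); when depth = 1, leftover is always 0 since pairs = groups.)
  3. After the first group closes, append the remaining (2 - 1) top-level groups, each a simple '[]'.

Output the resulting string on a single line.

Spec: pairs=12 depth=8 groups=2
Leftover pairs = 12 - 8 - (2-1) = 3
First group: deep chain of depth 8 + 3 sibling pairs
Remaining 1 groups: simple '[]' each

Answer: [[[[[[[[]]]]]]][][][]][]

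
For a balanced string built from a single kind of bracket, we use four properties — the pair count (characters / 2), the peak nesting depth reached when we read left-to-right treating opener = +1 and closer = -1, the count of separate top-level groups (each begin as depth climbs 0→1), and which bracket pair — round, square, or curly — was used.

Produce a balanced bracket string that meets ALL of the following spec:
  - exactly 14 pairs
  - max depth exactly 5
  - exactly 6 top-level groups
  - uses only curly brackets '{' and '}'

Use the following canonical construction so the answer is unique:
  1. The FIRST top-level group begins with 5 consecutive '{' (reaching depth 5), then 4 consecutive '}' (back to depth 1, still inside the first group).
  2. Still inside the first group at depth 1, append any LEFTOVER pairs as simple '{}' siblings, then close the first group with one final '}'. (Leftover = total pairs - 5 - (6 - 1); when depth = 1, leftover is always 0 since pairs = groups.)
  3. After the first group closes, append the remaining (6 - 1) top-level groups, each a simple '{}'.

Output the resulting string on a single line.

Spec: pairs=14 depth=5 groups=6
Leftover pairs = 14 - 5 - (6-1) = 4
First group: deep chain of depth 5 + 4 sibling pairs
Remaining 5 groups: simple '{}' each

Answer: {{{{{}}}}{}{}{}{}}{}{}{}{}{}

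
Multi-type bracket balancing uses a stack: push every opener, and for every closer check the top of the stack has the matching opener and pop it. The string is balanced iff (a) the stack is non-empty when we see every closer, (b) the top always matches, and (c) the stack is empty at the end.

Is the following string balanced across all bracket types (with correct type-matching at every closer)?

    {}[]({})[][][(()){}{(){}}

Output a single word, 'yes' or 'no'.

Answer: no

Derivation:
pos 0: push '{'; stack = {
pos 1: '}' matches '{'; pop; stack = (empty)
pos 2: push '['; stack = [
pos 3: ']' matches '['; pop; stack = (empty)
pos 4: push '('; stack = (
pos 5: push '{'; stack = ({
pos 6: '}' matches '{'; pop; stack = (
pos 7: ')' matches '('; pop; stack = (empty)
pos 8: push '['; stack = [
pos 9: ']' matches '['; pop; stack = (empty)
pos 10: push '['; stack = [
pos 11: ']' matches '['; pop; stack = (empty)
pos 12: push '['; stack = [
pos 13: push '('; stack = [(
pos 14: push '('; stack = [((
pos 15: ')' matches '('; pop; stack = [(
pos 16: ')' matches '('; pop; stack = [
pos 17: push '{'; stack = [{
pos 18: '}' matches '{'; pop; stack = [
pos 19: push '{'; stack = [{
pos 20: push '('; stack = [{(
pos 21: ')' matches '('; pop; stack = [{
pos 22: push '{'; stack = [{{
pos 23: '}' matches '{'; pop; stack = [{
pos 24: '}' matches '{'; pop; stack = [
end: stack still non-empty ([) → INVALID
Verdict: unclosed openers at end: [ → no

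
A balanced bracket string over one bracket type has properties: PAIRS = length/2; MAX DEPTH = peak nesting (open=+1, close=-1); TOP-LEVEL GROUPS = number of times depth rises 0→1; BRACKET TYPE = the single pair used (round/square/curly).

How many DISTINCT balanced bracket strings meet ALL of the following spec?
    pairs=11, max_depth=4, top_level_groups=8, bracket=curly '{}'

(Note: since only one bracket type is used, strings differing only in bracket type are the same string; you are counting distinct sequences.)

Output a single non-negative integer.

Answer: 8

Derivation:
Spec: pairs=11 depth=4 groups=8
Count(depth <= 4) = 208
Count(depth <= 3) = 200
Count(depth == 4) = 208 - 200 = 8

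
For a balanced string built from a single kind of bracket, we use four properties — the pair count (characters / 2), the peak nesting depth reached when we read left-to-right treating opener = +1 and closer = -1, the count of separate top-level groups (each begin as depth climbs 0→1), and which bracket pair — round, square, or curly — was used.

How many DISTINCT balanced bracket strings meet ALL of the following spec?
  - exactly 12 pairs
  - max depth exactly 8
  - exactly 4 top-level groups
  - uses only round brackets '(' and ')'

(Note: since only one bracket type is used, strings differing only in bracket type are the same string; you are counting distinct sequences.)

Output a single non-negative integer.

Answer: 64

Derivation:
Spec: pairs=12 depth=8 groups=4
Count(depth <= 8) = 25190
Count(depth <= 7) = 25126
Count(depth == 8) = 25190 - 25126 = 64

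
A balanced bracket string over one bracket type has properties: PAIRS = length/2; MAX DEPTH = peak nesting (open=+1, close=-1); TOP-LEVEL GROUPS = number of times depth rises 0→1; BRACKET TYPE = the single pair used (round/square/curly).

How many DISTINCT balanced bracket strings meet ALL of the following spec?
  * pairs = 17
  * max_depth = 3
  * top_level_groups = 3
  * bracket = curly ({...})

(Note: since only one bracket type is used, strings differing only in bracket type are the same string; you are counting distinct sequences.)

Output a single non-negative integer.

Spec: pairs=17 depth=3 groups=3
Count(depth <= 3) = 344064
Count(depth <= 2) = 120
Count(depth == 3) = 344064 - 120 = 343944

Answer: 343944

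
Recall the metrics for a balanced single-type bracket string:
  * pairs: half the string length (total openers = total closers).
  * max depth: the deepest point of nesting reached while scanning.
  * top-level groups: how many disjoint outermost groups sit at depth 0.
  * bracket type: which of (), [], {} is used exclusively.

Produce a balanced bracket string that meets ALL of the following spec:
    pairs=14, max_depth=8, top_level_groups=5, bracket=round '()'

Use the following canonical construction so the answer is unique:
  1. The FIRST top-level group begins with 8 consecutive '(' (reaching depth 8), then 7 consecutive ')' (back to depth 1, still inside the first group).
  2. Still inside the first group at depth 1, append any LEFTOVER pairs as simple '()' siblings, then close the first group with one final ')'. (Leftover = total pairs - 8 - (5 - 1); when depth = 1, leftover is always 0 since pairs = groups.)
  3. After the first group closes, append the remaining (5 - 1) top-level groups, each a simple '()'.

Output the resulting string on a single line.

Answer: (((((((()))))))()())()()()()

Derivation:
Spec: pairs=14 depth=8 groups=5
Leftover pairs = 14 - 8 - (5-1) = 2
First group: deep chain of depth 8 + 2 sibling pairs
Remaining 4 groups: simple '()' each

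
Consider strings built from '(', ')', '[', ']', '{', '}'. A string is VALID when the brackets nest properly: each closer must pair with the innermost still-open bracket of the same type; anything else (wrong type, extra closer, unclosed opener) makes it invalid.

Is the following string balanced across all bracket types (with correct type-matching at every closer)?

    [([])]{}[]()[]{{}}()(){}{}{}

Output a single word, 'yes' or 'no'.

Answer: yes

Derivation:
pos 0: push '['; stack = [
pos 1: push '('; stack = [(
pos 2: push '['; stack = [([
pos 3: ']' matches '['; pop; stack = [(
pos 4: ')' matches '('; pop; stack = [
pos 5: ']' matches '['; pop; stack = (empty)
pos 6: push '{'; stack = {
pos 7: '}' matches '{'; pop; stack = (empty)
pos 8: push '['; stack = [
pos 9: ']' matches '['; pop; stack = (empty)
pos 10: push '('; stack = (
pos 11: ')' matches '('; pop; stack = (empty)
pos 12: push '['; stack = [
pos 13: ']' matches '['; pop; stack = (empty)
pos 14: push '{'; stack = {
pos 15: push '{'; stack = {{
pos 16: '}' matches '{'; pop; stack = {
pos 17: '}' matches '{'; pop; stack = (empty)
pos 18: push '('; stack = (
pos 19: ')' matches '('; pop; stack = (empty)
pos 20: push '('; stack = (
pos 21: ')' matches '('; pop; stack = (empty)
pos 22: push '{'; stack = {
pos 23: '}' matches '{'; pop; stack = (empty)
pos 24: push '{'; stack = {
pos 25: '}' matches '{'; pop; stack = (empty)
pos 26: push '{'; stack = {
pos 27: '}' matches '{'; pop; stack = (empty)
end: stack empty → VALID
Verdict: properly nested → yes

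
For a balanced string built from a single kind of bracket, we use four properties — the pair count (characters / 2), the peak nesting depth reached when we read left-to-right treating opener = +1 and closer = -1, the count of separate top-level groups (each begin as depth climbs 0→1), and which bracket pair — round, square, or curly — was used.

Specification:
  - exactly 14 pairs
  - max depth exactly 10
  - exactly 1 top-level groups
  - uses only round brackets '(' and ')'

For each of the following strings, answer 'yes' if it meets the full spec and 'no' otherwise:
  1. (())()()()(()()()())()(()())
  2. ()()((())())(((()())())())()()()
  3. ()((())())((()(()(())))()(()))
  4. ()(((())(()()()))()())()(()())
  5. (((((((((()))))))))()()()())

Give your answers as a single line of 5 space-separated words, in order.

Answer: no no no no yes

Derivation:
String 1 '(())()()()(()()()())()(()())': depth seq [1 2 1 0 1 0 1 0 1 0 1 2 1 2 1 2 1 2 1 0 1 0 1 2 1 2 1 0]
  -> pairs=14 depth=2 groups=7 -> no
String 2 '()()((())())(((()())())())()()()': depth seq [1 0 1 0 1 2 3 2 1 2 1 0 1 2 3 4 3 4 3 2 3 2 1 2 1 0 1 0 1 0 1 0]
  -> pairs=16 depth=4 groups=7 -> no
String 3 '()((())())((()(()(())))()(()))': depth seq [1 0 1 2 3 2 1 2 1 0 1 2 3 2 3 4 3 4 5 4 3 2 1 2 1 2 3 2 1 0]
  -> pairs=15 depth=5 groups=3 -> no
String 4 '()(((())(()()()))()())()(()())': depth seq [1 0 1 2 3 4 3 2 3 4 3 4 3 4 3 2 1 2 1 2 1 0 1 0 1 2 1 2 1 0]
  -> pairs=15 depth=4 groups=4 -> no
String 5 '(((((((((()))))))))()()()())': depth seq [1 2 3 4 5 6 7 8 9 10 9 8 7 6 5 4 3 2 1 2 1 2 1 2 1 2 1 0]
  -> pairs=14 depth=10 groups=1 -> yes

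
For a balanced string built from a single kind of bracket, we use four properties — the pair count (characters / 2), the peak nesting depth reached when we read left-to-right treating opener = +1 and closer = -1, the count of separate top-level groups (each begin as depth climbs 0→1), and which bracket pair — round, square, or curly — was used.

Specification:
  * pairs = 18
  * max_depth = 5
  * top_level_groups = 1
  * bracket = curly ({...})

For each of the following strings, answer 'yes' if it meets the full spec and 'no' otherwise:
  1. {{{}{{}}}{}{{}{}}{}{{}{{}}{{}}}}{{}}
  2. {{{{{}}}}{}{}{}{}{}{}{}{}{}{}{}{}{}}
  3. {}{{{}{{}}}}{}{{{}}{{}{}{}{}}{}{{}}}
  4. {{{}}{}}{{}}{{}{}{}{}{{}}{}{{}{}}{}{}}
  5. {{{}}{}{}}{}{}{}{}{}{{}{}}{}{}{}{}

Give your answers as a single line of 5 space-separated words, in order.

Answer: no yes no no no

Derivation:
String 1 '{{{}{{}}}{}{{}{}}{}{{}{{}}{{}}}}{{}}': depth seq [1 2 3 2 3 4 3 2 1 2 1 2 3 2 3 2 1 2 1 2 3 2 3 4 3 2 3 4 3 2 1 0 1 2 1 0]
  -> pairs=18 depth=4 groups=2 -> no
String 2 '{{{{{}}}}{}{}{}{}{}{}{}{}{}{}{}{}{}}': depth seq [1 2 3 4 5 4 3 2 1 2 1 2 1 2 1 2 1 2 1 2 1 2 1 2 1 2 1 2 1 2 1 2 1 2 1 0]
  -> pairs=18 depth=5 groups=1 -> yes
String 3 '{}{{{}{{}}}}{}{{{}}{{}{}{}{}}{}{{}}}': depth seq [1 0 1 2 3 2 3 4 3 2 1 0 1 0 1 2 3 2 1 2 3 2 3 2 3 2 3 2 1 2 1 2 3 2 1 0]
  -> pairs=18 depth=4 groups=4 -> no
String 4 '{{{}}{}}{{}}{{}{}{}{}{{}}{}{{}{}}{}{}}': depth seq [1 2 3 2 1 2 1 0 1 2 1 0 1 2 1 2 1 2 1 2 1 2 3 2 1 2 1 2 3 2 3 2 1 2 1 2 1 0]
  -> pairs=19 depth=3 groups=3 -> no
String 5 '{{{}}{}{}}{}{}{}{}{}{{}{}}{}{}{}{}': depth seq [1 2 3 2 1 2 1 2 1 0 1 0 1 0 1 0 1 0 1 0 1 2 1 2 1 0 1 0 1 0 1 0 1 0]
  -> pairs=17 depth=3 groups=11 -> no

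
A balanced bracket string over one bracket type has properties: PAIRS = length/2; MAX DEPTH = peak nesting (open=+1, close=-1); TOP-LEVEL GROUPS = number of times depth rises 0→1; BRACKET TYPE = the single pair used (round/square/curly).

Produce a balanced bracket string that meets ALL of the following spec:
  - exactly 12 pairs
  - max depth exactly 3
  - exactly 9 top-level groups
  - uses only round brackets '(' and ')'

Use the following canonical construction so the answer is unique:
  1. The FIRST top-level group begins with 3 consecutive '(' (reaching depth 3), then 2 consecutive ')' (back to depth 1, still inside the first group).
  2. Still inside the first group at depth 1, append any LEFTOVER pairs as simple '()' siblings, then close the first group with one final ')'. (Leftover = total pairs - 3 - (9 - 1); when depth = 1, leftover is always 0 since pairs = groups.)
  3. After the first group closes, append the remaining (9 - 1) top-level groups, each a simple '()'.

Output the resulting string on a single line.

Spec: pairs=12 depth=3 groups=9
Leftover pairs = 12 - 3 - (9-1) = 1
First group: deep chain of depth 3 + 1 sibling pairs
Remaining 8 groups: simple '()' each

Answer: ((())())()()()()()()()()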